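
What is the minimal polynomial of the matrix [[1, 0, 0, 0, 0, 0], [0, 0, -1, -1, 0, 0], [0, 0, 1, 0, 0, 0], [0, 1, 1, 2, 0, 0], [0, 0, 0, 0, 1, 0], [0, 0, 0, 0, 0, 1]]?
The characteristic polynomial factors as (x - 1)^6. The minimal polynomial is ∏(x - λ)^{k_λ} where k_λ is the size of the largest Jordan block at λ.

For λ = 1: rank(A - I) = 1, and the largest Jordan block has size 2 (the smallest k with rank((A - I)^k) = rank((A - I)^(k+1))).

So m_A(x) = (x - 1)^2.

m_A(x) = (x - 1)^2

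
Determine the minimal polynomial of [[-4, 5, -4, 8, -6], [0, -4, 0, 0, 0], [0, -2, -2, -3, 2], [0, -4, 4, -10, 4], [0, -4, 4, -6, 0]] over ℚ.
The characteristic polynomial factors as (x + 4)^5. The minimal polynomial is ∏(x - λ)^{k_λ} where k_λ is the size of the largest Jordan block at λ.

For λ = -4: rank(A + 4I) = 2, and the largest Jordan block has size 2 (the smallest k with rank((A + 4I)^k) = rank((A + 4I)^(k+1))).

So m_A(x) = (x + 4)^2.

m_A(x) = (x + 4)^2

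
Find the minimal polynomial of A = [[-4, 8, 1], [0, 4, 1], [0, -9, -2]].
m_A(x) = (x - 1)^2(x + 4)

The characteristic polynomial factors as (x - 1)^2(x + 4). The minimal polynomial is ∏(x - λ)^{k_λ} where k_λ is the size of the largest Jordan block at λ.

For λ = -4: rank(A + 4I) = 2, and the largest Jordan block has size 1 (the smallest k with rank((A + 4I)^k) = rank((A + 4I)^(k+1))).
For λ = 1: rank(A - I) = 2, and the largest Jordan block has size 2 (the smallest k with rank((A - I)^k) = rank((A - I)^(k+1))).

So m_A(x) = (x - 1)^2(x + 4).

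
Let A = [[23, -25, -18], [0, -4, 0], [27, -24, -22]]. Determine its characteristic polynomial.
χ_A(x) = (x - 5)(x + 4)^2

xI - A = [[x - 23, 25, 18], [0, x + 4, 0], [-27, 24, x + 22]].

Expanding det(xI - A) along the first row:
det(xI - A) = + (x - 23)·det([[x + 4, 0], [24, x + 22]]) - (25)·det([[0, 0], [-27, x + 22]]) + (18)·det([[0, x + 4], [-27, 24]]).

Evaluating gives χ_A(x) = x^3 + 3x^2 - 24x - 80 = (x - 5)(x + 4)^2.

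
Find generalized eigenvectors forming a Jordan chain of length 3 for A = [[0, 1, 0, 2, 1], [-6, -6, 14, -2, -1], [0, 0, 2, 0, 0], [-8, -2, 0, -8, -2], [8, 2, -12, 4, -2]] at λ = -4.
v_1 = [[0, -1, 0, 0, 1]]^T, v_2 = [[0, 1, 0, 0, 0]]^T, v_3 = [[1, -2, 0, -2, 2]]^T

We seek v_1 ∈ ker((A + 4I)^3) \ ker((A + 4I)^2), then set v_{i+1} = (A + 4I) v_i.

One such chain is v_1 = [[0, -1, 0, 0, 1]]^T, v_2 = [[0, 1, 0, 0, 0]]^T, v_3 = [[1, -2, 0, -2, 2]]^T. Check: (A + 4I) v_3 = [[0, 0, 0, 0, 0]]^T = 0.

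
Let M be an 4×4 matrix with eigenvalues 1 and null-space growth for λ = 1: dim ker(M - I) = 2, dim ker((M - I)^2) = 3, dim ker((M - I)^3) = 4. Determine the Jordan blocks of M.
Jordan blocks: (1, 3), (1, 1)

λ = 1: successive nullity increments [2, 1, 1] count blocks of size ≥ k; block sizes are [3, 1].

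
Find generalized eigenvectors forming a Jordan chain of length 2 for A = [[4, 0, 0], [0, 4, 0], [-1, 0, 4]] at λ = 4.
v_1 = [[1, 0, 3]]^T, v_2 = [[0, 0, -1]]^T

We seek v_1 ∈ ker((A - 4I)^2) \ ker(A - 4I), then set v_{i+1} = (A - 4I) v_i.

One such chain is v_1 = [[1, 0, 3]]^T, v_2 = [[0, 0, -1]]^T. Check: (A - 4I) v_2 = [[0, 0, 0]]^T = 0.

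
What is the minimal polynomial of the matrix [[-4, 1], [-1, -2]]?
m_A(x) = (x + 3)^2

The characteristic polynomial factors as (x + 3)^2. The minimal polynomial is ∏(x - λ)^{k_λ} where k_λ is the size of the largest Jordan block at λ.

For λ = -3: rank(A + 3I) = 1, and the largest Jordan block has size 2 (the smallest k with rank((A + 3I)^k) = rank((A + 3I)^(k+1))).

So m_A(x) = (x + 3)^2.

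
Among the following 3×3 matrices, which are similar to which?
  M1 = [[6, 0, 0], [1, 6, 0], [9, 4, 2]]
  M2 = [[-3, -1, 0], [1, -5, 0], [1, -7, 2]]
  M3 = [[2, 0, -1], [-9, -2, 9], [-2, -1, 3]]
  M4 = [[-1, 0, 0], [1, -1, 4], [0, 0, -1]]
4 classes: {M1}, {M2}, {M3}, {M4}

Characteristic polynomials: χ_{M1} = (x - 6)^2(x - 2), χ_{M2} = (x - 2)(x + 4)^2, χ_{M3} = (x - 1)^3, χ_{M4} = (x + 1)^3.

{M1}: invariant factors (x - 6)^2(x - 2).

{M2}: invariant factors (x - 2)(x + 4)^2.

{M3}: invariant factors (x - 1)^3.

{M4}: invariant factors x + 1, (x + 1)^2.

Matrices are similar if and only if their invariant-factor lists agree; the partition into similarity classes is {M1}, {M2}, {M3}, {M4}.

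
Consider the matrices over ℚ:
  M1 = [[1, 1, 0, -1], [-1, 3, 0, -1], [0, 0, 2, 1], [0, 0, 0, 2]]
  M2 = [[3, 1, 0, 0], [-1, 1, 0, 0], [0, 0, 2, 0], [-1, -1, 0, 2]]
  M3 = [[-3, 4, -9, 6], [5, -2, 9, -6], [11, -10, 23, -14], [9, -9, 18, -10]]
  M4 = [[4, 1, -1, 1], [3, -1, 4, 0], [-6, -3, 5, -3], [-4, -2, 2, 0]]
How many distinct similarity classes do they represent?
Characteristic polynomials: χ_{M1} = (x - 2)^4, χ_{M2} = (x - 2)^4, χ_{M3} = (x - 2)^4, χ_{M4} = (x - 2)^4.

{M1, M3}: invariant factors (x - 2)^2, (x - 2)^2.

{M2}: invariant factors x - 2, x - 2, (x - 2)^2.

{M4}: invariant factors x - 2, (x - 2)^3.

Matrices are similar if and only if their invariant-factor lists agree; the partition into similarity classes is {M1, M3}, {M2}, {M4}.

3 classes: {M1, M3}, {M2}, {M4}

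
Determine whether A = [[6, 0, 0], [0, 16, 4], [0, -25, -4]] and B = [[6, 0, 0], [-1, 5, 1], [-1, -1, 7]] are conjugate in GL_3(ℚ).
Two matrices over a field are similar if and only if they have the same invariant factors.

Both A and B have characteristic polynomial (x - 6)^3 and minimal polynomial (x - 6)^2. Computing further, both have invariant factors x - 6, (x - 6)^2. Hence A and B are similar.

Yes.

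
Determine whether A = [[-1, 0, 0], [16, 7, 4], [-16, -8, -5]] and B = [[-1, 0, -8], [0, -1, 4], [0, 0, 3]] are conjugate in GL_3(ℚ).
Yes.

Two matrices over a field are similar if and only if they have the same invariant factors.

Both A and B have characteristic polynomial (x - 3)(x + 1)^2 and minimal polynomial (x - 3)(x + 1). Computing further, both have invariant factors x + 1, (x - 3)(x + 1). Hence A and B are similar.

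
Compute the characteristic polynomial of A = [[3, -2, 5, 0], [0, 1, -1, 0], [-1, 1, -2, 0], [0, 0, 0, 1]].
χ_A(x) = x(x - 1)^3

xI - A = [[x - 3, 2, -5, 0], [0, x - 1, 1, 0], [1, -1, x + 2, 0], [0, 0, 0, x - 1]].

Expanding det(xI - A) along the first row:
det(xI - A) = + (x - 3)·det([[x - 1, 1, 0], [-1, x + 2, 0], [0, 0, x - 1]]) - (2)·det([[0, 1, 0], [1, x + 2, 0], [0, 0, x - 1]]) + (-5)·det([[0, x - 1, 0], [1, -1, 0], [0, 0, x - 1]]) - (0)·det([[0, x - 1, 1], [1, -1, x + 2], [0, 0, 0]]).

Evaluating gives χ_A(x) = x^4 - 3x^3 + 3x^2 - x = x(x - 1)^3.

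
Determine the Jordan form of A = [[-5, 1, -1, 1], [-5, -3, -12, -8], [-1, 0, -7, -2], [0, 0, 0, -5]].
The characteristic polynomial is det(xI - A) = (x + 5)^4, so the eigenvalues are -5 (algebraic multiplicity 4).

For λ = -5: rank(A + 5I) = 2, rank((A + 5I)^2) = 1, rank((A + 5I)^3) = 0. The eigenspace has dimension 4 - 2 = 2, so there are 2 Jordan blocks; the rank sequence gives block sizes [3, 1].

Assembling the blocks gives the Jordan form J above.

J = [[-5, 1, 0, 0], [0, -5, 1, 0], [0, 0, -5, 0], [0, 0, 0, -5]]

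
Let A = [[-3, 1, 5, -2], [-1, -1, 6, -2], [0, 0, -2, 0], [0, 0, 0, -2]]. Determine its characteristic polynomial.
xI - A = [[x + 3, -1, -5, 2], [1, x + 1, -6, 2], [0, 0, x + 2, 0], [0, 0, 0, x + 2]].

Expanding det(xI - A) along the first row:
det(xI - A) = + (x + 3)·det([[x + 1, -6, 2], [0, x + 2, 0], [0, 0, x + 2]]) - (-1)·det([[1, -6, 2], [0, x + 2, 0], [0, 0, x + 2]]) + (-5)·det([[1, x + 1, 2], [0, 0, 0], [0, 0, x + 2]]) - (2)·det([[1, x + 1, -6], [0, 0, x + 2], [0, 0, 0]]).

Evaluating gives χ_A(x) = x^4 + 8x^3 + 24x^2 + 32x + 16 = (x + 2)^4.

χ_A(x) = (x + 2)^4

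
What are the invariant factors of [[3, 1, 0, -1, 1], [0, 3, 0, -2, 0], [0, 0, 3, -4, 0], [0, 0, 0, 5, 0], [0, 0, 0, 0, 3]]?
x - 3, x - 3, (x - 5)(x - 3)^2

The Jordan structure of A has elementary divisors (x - 3)^2, (x - 3), (x - 3), (x - 5). Arranging the block sizes at each eigenvalue in decreasing order and taking row products gives the invariant factors.

Invariant factors (smallest first, each dividing the next): x - 3, x - 3, (x - 5)(x - 3)^2.

Check: the last factor (x - 5)(x - 3)^2 is the minimal polynomial, and the product (x - 5)(x - 3)^4 is the characteristic polynomial.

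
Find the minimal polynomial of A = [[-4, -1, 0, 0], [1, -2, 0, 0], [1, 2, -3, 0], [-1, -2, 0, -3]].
m_A(x) = (x + 3)^3

The characteristic polynomial factors as (x + 3)^4. The minimal polynomial is ∏(x - λ)^{k_λ} where k_λ is the size of the largest Jordan block at λ.

For λ = -3: rank(A + 3I) = 2, and the largest Jordan block has size 3 (the smallest k with rank((A + 3I)^k) = rank((A + 3I)^(k+1))).

So m_A(x) = (x + 3)^3.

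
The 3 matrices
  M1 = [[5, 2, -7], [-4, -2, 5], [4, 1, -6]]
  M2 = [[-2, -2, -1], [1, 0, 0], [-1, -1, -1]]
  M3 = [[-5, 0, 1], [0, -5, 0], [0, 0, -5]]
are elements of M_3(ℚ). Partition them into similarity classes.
2 classes: {M1, M2}, {M3}

Characteristic polynomials: χ_{M1} = (x + 1)^3, χ_{M2} = (x + 1)^3, χ_{M3} = (x + 5)^3.

{M1, M2}: invariant factors (x + 1)^3.

{M3}: invariant factors x + 5, (x + 5)^2.

Matrices are similar if and only if their invariant-factor lists agree; the partition into similarity classes is {M1, M2}, {M3}.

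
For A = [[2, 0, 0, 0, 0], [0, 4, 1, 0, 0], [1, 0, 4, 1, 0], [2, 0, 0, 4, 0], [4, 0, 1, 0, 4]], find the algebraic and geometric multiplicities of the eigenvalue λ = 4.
algebraic multiplicity 4, geometric multiplicity 2

The characteristic polynomial is (x - 4)^4(x - 2), so the factor x - 4 appears with exponent 4: the algebraic multiplicity is 4.

rank(A - 4I) = 3, so the eigenspace has dimension 5 - 3 = 2: the geometric multiplicity is 2.

Since 2 < 4, A is not diagonalizable.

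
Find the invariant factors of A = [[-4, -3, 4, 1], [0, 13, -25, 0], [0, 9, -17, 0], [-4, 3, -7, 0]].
(x + 2)^2, (x + 2)^2

The Jordan structure of A has elementary divisors (x + 2)^2, (x + 2)^2. Arranging the block sizes at each eigenvalue in decreasing order and taking row products gives the invariant factors.

Invariant factors (smallest first, each dividing the next): (x + 2)^2, (x + 2)^2.

Check: the last factor (x + 2)^2 is the minimal polynomial, and the product (x + 2)^4 is the characteristic polynomial.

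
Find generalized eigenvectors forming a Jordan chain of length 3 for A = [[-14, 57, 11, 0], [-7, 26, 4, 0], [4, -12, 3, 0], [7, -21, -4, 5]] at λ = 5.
We seek v_1 ∈ ker((A - 5I)^3) \ ker((A - 5I)^2), then set v_{i+1} = (A - 5I) v_i.

One such chain is v_1 = [[-5, -2, 1, 2]]^T, v_2 = [[-8, -3, 2, 3]]^T, v_3 = [[3, 1, 0, -1]]^T. Check: (A - 5I) v_3 = [[0, 0, 0, 0]]^T = 0.

v_1 = [[-5, -2, 1, 2]]^T, v_2 = [[-8, -3, 2, 3]]^T, v_3 = [[3, 1, 0, -1]]^T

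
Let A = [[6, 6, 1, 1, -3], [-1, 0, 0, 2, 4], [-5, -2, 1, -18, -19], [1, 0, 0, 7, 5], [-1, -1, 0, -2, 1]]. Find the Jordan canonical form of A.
The characteristic polynomial is det(xI - A) = (x - 3)^5, so the eigenvalues are 3 (algebraic multiplicity 5).

For λ = 3: rank(A - 3I) = 3, rank((A - 3I)^2) = 1, rank((A - 3I)^3) = 0. The eigenspace has dimension 5 - 3 = 2, so there are 2 Jordan blocks; the rank sequence gives block sizes [3, 2].

Assembling the blocks gives the Jordan form J above.

J = [[3, 1, 0, 0, 0], [0, 3, 1, 0, 0], [0, 0, 3, 0, 0], [0, 0, 0, 3, 1], [0, 0, 0, 0, 3]]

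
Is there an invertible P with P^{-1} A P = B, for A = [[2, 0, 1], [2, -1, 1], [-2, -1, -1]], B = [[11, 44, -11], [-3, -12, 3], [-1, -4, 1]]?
Both have characteristic polynomial x^3, but the minimal polynomial of A is x^3 while the minimal polynomial of B is x^2. The minimal polynomial is a similarity invariant, so A and B are not similar.

No.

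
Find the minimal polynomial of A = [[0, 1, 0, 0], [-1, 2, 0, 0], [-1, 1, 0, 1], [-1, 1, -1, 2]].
The characteristic polynomial factors as (x - 1)^4. The minimal polynomial is ∏(x - λ)^{k_λ} where k_λ is the size of the largest Jordan block at λ.

For λ = 1: rank(A - I) = 2, and the largest Jordan block has size 2 (the smallest k with rank((A - I)^k) = rank((A - I)^(k+1))).

So m_A(x) = (x - 1)^2.

m_A(x) = (x - 1)^2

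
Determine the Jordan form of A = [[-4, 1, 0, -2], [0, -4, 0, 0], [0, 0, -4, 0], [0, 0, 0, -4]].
The characteristic polynomial is det(xI - A) = (x + 4)^4, so the eigenvalues are -4 (algebraic multiplicity 4).

For λ = -4: rank(A + 4I) = 1, rank((A + 4I)^2) = 0. The eigenspace has dimension 4 - 1 = 3, so there are 3 Jordan blocks; the rank sequence gives block sizes [2, 1, 1].

Assembling the blocks gives the Jordan form J above.

J = [[-4, 1, 0, 0], [0, -4, 0, 0], [0, 0, -4, 0], [0, 0, 0, -4]]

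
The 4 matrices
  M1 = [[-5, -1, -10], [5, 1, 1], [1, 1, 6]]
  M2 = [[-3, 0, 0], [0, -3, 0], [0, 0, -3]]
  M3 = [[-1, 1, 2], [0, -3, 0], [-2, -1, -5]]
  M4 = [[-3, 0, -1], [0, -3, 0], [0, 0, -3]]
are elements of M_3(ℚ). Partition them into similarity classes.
3 classes: {M1}, {M2}, {M3, M4}

Characteristic polynomials: χ_{M1} = (x - 3)^2(x + 4), χ_{M2} = (x + 3)^3, χ_{M3} = (x + 3)^3, χ_{M4} = (x + 3)^3.

{M1}: invariant factors (x - 3)^2(x + 4).

{M2}: invariant factors x + 3, x + 3, x + 3.

{M3, M4}: invariant factors x + 3, (x + 3)^2.

Matrices are similar if and only if their invariant-factor lists agree; the partition into similarity classes is {M1}, {M2}, {M3, M4}.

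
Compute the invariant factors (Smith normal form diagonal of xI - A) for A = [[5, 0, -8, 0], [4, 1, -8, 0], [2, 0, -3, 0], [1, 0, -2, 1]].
The Jordan structure of A has elementary divisors (x - 1)^2, (x - 1), (x - 1). Arranging the block sizes at each eigenvalue in decreasing order and taking row products gives the invariant factors.

Invariant factors (smallest first, each dividing the next): x - 1, x - 1, (x - 1)^2.

Check: the last factor (x - 1)^2 is the minimal polynomial, and the product (x - 1)^4 is the characteristic polynomial.

x - 1, x - 1, (x - 1)^2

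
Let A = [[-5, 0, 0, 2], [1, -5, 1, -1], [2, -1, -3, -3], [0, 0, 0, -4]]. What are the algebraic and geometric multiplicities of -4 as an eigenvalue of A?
algebraic multiplicity 3, geometric multiplicity 2

The characteristic polynomial is (x + 4)^3(x + 5), so the factor x + 4 appears with exponent 3: the algebraic multiplicity is 3.

rank(A + 4I) = 2, so the eigenspace has dimension 4 - 2 = 2: the geometric multiplicity is 2.

Since 2 < 3, A is not diagonalizable.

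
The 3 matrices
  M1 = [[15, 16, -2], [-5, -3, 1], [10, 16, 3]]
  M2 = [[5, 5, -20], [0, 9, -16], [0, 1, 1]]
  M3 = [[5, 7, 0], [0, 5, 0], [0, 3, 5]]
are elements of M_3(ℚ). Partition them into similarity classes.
1 class: {M1, M2, M3}

Characteristic polynomials: χ_{M1} = (x - 5)^3, χ_{M2} = (x - 5)^3, χ_{M3} = (x - 5)^3.

{M1, M2, M3}: invariant factors x - 5, (x - 5)^2.

Matrices are similar if and only if their invariant-factor lists agree; the partition into similarity classes is {M1, M2, M3}.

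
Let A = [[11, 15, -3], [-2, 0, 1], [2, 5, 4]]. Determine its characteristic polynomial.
xI - A = [[x - 11, -15, 3], [2, x, -1], [-2, -5, x - 4]].

Expanding det(xI - A) along the first row:
det(xI - A) = + (x - 11)·det([[x, -1], [-5, x - 4]]) - (-15)·det([[2, -1], [-2, x - 4]]) + (3)·det([[2, x], [-2, -5]]).

Evaluating gives χ_A(x) = x^3 - 15x^2 + 75x - 125 = (x - 5)^3.

χ_A(x) = (x - 5)^3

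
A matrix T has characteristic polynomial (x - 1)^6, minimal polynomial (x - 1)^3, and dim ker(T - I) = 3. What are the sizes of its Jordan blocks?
λ = 1: algebraic multiplicity 6 (exponent in χ_T), largest block size 3 (exponent in m_T), 3 blocks (geometric multiplicity). These force block sizes [3, 2, 1].

Jordan blocks: (1, 3), (1, 2), (1, 1)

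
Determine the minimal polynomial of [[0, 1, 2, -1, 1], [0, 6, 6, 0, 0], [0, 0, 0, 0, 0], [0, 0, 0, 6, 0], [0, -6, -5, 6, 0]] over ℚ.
The characteristic polynomial factors as x^3(x - 6)^2. The minimal polynomial is ∏(x - λ)^{k_λ} where k_λ is the size of the largest Jordan block at λ.

For λ = 0: rank(A) = 4, and the largest Jordan block has size 3 (the smallest k with rank(A^k) = rank(A^(k+1))).
For λ = 6: rank(A - 6I) = 3, and the largest Jordan block has size 1 (the smallest k with rank((A - 6I)^k) = rank((A - 6I)^(k+1))).

So m_A(x) = x^3(x - 6).

m_A(x) = x^3(x - 6)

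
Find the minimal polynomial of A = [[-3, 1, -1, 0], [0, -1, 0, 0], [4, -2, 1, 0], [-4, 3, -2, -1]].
m_A(x) = (x + 1)^2

The characteristic polynomial factors as (x + 1)^4. The minimal polynomial is ∏(x - λ)^{k_λ} where k_λ is the size of the largest Jordan block at λ.

For λ = -1: rank(A + I) = 2, and the largest Jordan block has size 2 (the smallest k with rank((A + I)^k) = rank((A + I)^(k+1))).

So m_A(x) = (x + 1)^2.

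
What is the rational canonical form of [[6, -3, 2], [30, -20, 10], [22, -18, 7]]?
R = [[0, 0, 10], [1, 0, -8], [0, 1, -7]]

The invariant factors of A (the non-unit diagonal entries of the Smith normal form of xI - A over ℚ[x]) are (x + 5)(x^2 + 2x - 2), each dividing the next. The characteristic polynomial is their product, (x + 5)(x^2 + 2x - 2).

The rational canonical form is the block-diagonal matrix of companion matrices C(f_i):
R = [[0, 0, 10], [1, 0, -8], [0, 1, -7]].

Note the characteristic polynomial does not split into linear factors over ℚ, so A has no Jordan form over ℚ; the rational canonical form exists over any field.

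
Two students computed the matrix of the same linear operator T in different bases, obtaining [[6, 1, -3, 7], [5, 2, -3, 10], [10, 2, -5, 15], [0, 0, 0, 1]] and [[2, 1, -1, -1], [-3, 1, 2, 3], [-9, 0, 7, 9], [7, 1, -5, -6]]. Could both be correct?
Yes.

Two matrices over a field are similar if and only if they have the same invariant factors.

Both A and B have characteristic polynomial (x - 1)^4 and minimal polynomial (x - 1)^2. Computing further, both have invariant factors (x - 1)^2, (x - 1)^2. Hence A and B are similar.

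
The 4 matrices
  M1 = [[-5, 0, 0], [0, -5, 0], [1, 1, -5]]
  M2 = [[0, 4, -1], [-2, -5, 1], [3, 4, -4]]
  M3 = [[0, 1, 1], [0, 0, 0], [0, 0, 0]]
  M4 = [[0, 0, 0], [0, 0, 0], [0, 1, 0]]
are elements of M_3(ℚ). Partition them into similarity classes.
3 classes: {M1}, {M2}, {M3, M4}

Characteristic polynomials: χ_{M1} = (x + 5)^3, χ_{M2} = (x + 3)^3, χ_{M3} = x^3, χ_{M4} = x^3.

{M1}: invariant factors x + 5, (x + 5)^2.

{M2}: invariant factors (x + 3)^3.

{M3, M4}: invariant factors x, x^2.

Matrices are similar if and only if their invariant-factor lists agree; the partition into similarity classes is {M1}, {M2}, {M3, M4}.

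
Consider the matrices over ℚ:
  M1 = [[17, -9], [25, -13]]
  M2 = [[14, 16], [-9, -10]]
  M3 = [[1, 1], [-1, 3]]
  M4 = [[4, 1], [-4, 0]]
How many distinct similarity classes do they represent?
Characteristic polynomials: χ_{M1} = (x - 2)^2, χ_{M2} = (x - 2)^2, χ_{M3} = (x - 2)^2, χ_{M4} = (x - 2)^2.

{M1, M2, M3, M4}: invariant factors (x - 2)^2.

Matrices are similar if and only if their invariant-factor lists agree; the partition into similarity classes is {M1, M2, M3, M4}.

1 class: {M1, M2, M3, M4}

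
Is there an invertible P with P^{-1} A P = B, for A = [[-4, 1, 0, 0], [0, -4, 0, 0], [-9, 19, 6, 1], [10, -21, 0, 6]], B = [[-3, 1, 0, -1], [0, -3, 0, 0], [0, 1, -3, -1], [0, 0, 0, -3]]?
trace(A) = 4 but trace(B) = -12. The trace is a similarity invariant, so A and B are not similar.

No.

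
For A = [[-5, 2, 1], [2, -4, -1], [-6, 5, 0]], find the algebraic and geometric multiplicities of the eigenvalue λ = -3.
The characteristic polynomial is (x + 3)^3, so the factor x + 3 appears with exponent 3: the algebraic multiplicity is 3.

rank(A + 3I) = 2, so the eigenspace has dimension 3 - 2 = 1: the geometric multiplicity is 1.

Since 1 < 3, A is not diagonalizable.

algebraic multiplicity 3, geometric multiplicity 1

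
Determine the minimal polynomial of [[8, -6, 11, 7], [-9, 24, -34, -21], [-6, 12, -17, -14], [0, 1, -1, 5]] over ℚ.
m_A(x) = (x - 5)^3

The characteristic polynomial factors as (x - 5)^4. The minimal polynomial is ∏(x - λ)^{k_λ} where k_λ is the size of the largest Jordan block at λ.

For λ = 5: rank(A - 5I) = 2, and the largest Jordan block has size 3 (the smallest k with rank((A - 5I)^k) = rank((A - 5I)^(k+1))).

So m_A(x) = (x - 5)^3.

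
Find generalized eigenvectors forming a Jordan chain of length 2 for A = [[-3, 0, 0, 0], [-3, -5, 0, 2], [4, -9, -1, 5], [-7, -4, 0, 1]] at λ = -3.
We seek v_1 ∈ ker((A + 3I)^2) \ ker(A + 3I), then set v_{i+1} = (A + 3I) v_i.

One such chain is v_1 = [[1, 2, -2, 4]]^T, v_2 = [[0, 1, 2, 1]]^T. Check: (A + 3I) v_2 = [[0, 0, 0, 0]]^T = 0.

v_1 = [[1, 2, -2, 4]]^T, v_2 = [[0, 1, 2, 1]]^T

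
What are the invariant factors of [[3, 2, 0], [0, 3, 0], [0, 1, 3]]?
x - 3, (x - 3)^2

The Jordan structure of A has elementary divisors (x - 3)^2, (x - 3). Arranging the block sizes at each eigenvalue in decreasing order and taking row products gives the invariant factors.

Invariant factors (smallest first, each dividing the next): x - 3, (x - 3)^2.

Check: the last factor (x - 3)^2 is the minimal polynomial, and the product (x - 3)^3 is the characteristic polynomial.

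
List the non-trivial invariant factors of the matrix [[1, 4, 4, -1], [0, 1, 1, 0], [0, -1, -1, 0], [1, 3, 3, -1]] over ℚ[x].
The Jordan structure of A has elementary divisors x^3, x. Arranging the block sizes at each eigenvalue in decreasing order and taking row products gives the invariant factors.

Invariant factors (smallest first, each dividing the next): x, x^3.

Check: the last factor x^3 is the minimal polynomial, and the product x^4 is the characteristic polynomial.

x, x^3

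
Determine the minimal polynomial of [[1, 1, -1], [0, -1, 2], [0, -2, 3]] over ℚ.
The characteristic polynomial factors as (x - 1)^3. The minimal polynomial is ∏(x - λ)^{k_λ} where k_λ is the size of the largest Jordan block at λ.

For λ = 1: rank(A - I) = 1, and the largest Jordan block has size 2 (the smallest k with rank((A - I)^k) = rank((A - I)^(k+1))).

So m_A(x) = (x - 1)^2.

m_A(x) = (x - 1)^2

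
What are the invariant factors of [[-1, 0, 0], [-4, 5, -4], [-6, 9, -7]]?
x + 1, (x + 1)^2

The Jordan structure of A has elementary divisors (x + 1)^2, (x + 1). Arranging the block sizes at each eigenvalue in decreasing order and taking row products gives the invariant factors.

Invariant factors (smallest first, each dividing the next): x + 1, (x + 1)^2.

Check: the last factor (x + 1)^2 is the minimal polynomial, and the product (x + 1)^3 is the characteristic polynomial.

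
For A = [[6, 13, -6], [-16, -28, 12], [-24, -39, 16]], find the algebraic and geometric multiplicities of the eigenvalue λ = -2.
The characteristic polynomial is (x + 2)^3, so the factor x + 2 appears with exponent 3: the algebraic multiplicity is 3.

rank(A + 2I) = 1, so the eigenspace has dimension 3 - 1 = 2: the geometric multiplicity is 2.

Since 2 < 3, A is not diagonalizable.

algebraic multiplicity 3, geometric multiplicity 2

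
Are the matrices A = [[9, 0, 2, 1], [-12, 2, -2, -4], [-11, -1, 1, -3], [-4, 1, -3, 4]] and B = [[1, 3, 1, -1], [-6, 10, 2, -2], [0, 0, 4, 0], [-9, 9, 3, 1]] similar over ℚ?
Both have characteristic polynomial (x - 4)^4, but the minimal polynomial of A is (x - 4)^3 while the minimal polynomial of B is (x - 4)^2. The minimal polynomial is a similarity invariant, so A and B are not similar.

No.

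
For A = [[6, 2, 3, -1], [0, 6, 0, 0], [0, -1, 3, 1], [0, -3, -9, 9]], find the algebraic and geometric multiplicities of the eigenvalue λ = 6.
The characteristic polynomial is (x - 6)^4, so the factor x - 6 appears with exponent 4: the algebraic multiplicity is 4.

rank(A - 6I) = 2, so the eigenspace has dimension 4 - 2 = 2: the geometric multiplicity is 2.

Since 2 < 4, A is not diagonalizable.

algebraic multiplicity 4, geometric multiplicity 2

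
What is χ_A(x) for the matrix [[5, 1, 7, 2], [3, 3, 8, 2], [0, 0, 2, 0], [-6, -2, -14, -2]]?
χ_A(x) = (x - 2)^4

xI - A = [[x - 5, -1, -7, -2], [-3, x - 3, -8, -2], [0, 0, x - 2, 0], [6, 2, 14, x + 2]].

Expanding det(xI - A) along the first row:
det(xI - A) = + (x - 5)·det([[x - 3, -8, -2], [0, x - 2, 0], [2, 14, x + 2]]) - (-1)·det([[-3, -8, -2], [0, x - 2, 0], [6, 14, x + 2]]) + (-7)·det([[-3, x - 3, -2], [0, 0, 0], [6, 2, x + 2]]) - (-2)·det([[-3, x - 3, -8], [0, 0, x - 2], [6, 2, 14]]).

Evaluating gives χ_A(x) = x^4 - 8x^3 + 24x^2 - 32x + 16 = (x - 2)^4.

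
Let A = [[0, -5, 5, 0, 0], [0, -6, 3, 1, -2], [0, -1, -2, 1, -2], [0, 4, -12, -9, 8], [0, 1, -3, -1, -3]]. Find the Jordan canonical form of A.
The characteristic polynomial is det(xI - A) = x(x + 5)^4, so the eigenvalues are -5 (algebraic multiplicity 4), 0 (algebraic multiplicity 1).

For λ = -5: rank(A + 5I) = 2, rank((A + 5I)^2) = 1. The eigenspace has dimension 5 - 2 = 3, so there are 3 Jordan blocks; the rank sequence gives block sizes [2, 1, 1].

For λ = 0: algebraic multiplicity 1 gives one 1×1 block.

Assembling the blocks gives the Jordan form J above.

J = [[-5, 1, 0, 0, 0], [0, -5, 0, 0, 0], [0, 0, -5, 0, 0], [0, 0, 0, -5, 0], [0, 0, 0, 0, 0]]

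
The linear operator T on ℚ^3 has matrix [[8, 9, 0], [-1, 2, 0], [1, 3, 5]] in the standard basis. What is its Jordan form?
J = [[5, 1, 0], [0, 5, 0], [0, 0, 5]]

The characteristic polynomial is det(xI - A) = (x - 5)^3, so the eigenvalues are 5 (algebraic multiplicity 3).

For λ = 5: rank(A - 5I) = 1, rank((A - 5I)^2) = 0. The eigenspace has dimension 3 - 1 = 2, so there are 2 Jordan blocks; the rank sequence gives block sizes [2, 1].

Assembling the blocks gives the Jordan form J above.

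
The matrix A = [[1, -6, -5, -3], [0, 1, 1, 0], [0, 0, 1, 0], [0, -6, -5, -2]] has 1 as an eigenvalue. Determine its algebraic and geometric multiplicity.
The characteristic polynomial is (x - 1)^3(x + 2), so the factor x - 1 appears with exponent 3: the algebraic multiplicity is 3.

rank(A - I) = 2, so the eigenspace has dimension 4 - 2 = 2: the geometric multiplicity is 2.

Since 2 < 3, A is not diagonalizable.

algebraic multiplicity 3, geometric multiplicity 2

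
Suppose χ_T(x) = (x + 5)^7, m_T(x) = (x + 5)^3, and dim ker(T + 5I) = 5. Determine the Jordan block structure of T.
Jordan blocks: (-5, 3), (-5, 1), (-5, 1), (-5, 1), (-5, 1)

λ = -5: algebraic multiplicity 7 (exponent in χ_T), largest block size 3 (exponent in m_T), 5 blocks (geometric multiplicity). These force block sizes [3, 1, 1, 1, 1].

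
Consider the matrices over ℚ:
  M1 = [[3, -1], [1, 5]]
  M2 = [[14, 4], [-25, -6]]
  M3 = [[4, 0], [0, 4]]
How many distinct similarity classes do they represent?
2 classes: {M1, M2}, {M3}

Characteristic polynomials: χ_{M1} = (x - 4)^2, χ_{M2} = (x - 4)^2, χ_{M3} = (x - 4)^2.

{M1, M2}: invariant factors (x - 4)^2.

{M3}: invariant factors x - 4, x - 4.

Matrices are similar if and only if their invariant-factor lists agree; the partition into similarity classes is {M1, M2}, {M3}.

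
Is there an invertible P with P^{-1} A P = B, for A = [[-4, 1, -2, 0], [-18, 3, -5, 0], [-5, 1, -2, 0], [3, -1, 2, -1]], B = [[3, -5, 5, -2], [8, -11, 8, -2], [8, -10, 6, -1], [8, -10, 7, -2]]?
Yes.

Two matrices over a field are similar if and only if they have the same invariant factors.

Both A and B have characteristic polynomial (x + 1)^4 and minimal polynomial (x + 1)^3. Computing further, both have invariant factors x + 1, (x + 1)^3. Hence A and B are similar.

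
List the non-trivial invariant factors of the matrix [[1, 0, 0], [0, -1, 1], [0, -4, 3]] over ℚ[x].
x - 1, (x - 1)^2

The Jordan structure of A has elementary divisors (x - 1)^2, (x - 1). Arranging the block sizes at each eigenvalue in decreasing order and taking row products gives the invariant factors.

Invariant factors (smallest first, each dividing the next): x - 1, (x - 1)^2.

Check: the last factor (x - 1)^2 is the minimal polynomial, and the product (x - 1)^3 is the characteristic polynomial.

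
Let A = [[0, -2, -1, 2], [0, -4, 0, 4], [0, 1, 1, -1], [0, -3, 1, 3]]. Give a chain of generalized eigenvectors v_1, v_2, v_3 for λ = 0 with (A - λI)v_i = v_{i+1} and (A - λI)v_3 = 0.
We seek v_1 ∈ ker(A^3) \ ker(A^2), then set v_{i+1} = A v_i.

One such chain is v_1 = [[2, 5, 0, 4]]^T, v_2 = [[-2, -4, 1, -3]]^T, v_3 = [[1, 4, 0, 4]]^T. Check: A v_3 = [[0, 0, 0, 0]]^T = 0.

v_1 = [[2, 5, 0, 4]]^T, v_2 = [[-2, -4, 1, -3]]^T, v_3 = [[1, 4, 0, 4]]^T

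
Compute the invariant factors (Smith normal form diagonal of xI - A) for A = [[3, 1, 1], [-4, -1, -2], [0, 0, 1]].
x - 1, (x - 1)^2

The Jordan structure of A has elementary divisors (x - 1)^2, (x - 1). Arranging the block sizes at each eigenvalue in decreasing order and taking row products gives the invariant factors.

Invariant factors (smallest first, each dividing the next): x - 1, (x - 1)^2.

Check: the last factor (x - 1)^2 is the minimal polynomial, and the product (x - 1)^3 is the characteristic polynomial.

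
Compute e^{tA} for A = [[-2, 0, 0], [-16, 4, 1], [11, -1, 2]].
A has Jordan form J = [[-2, 0, 0], [0, 3, 1], [0, 0, 3]] with A = PJP^{-1}, so e^{tA} = P e^{tJ} P^{-1}.

For a Jordan block J_k(λ), e^{tJ_k(λ)} = e^{λt} · (I + tN + t^2 N^2/2! + ... + t^{k-1} N^{k-1}/(k-1)!) where N is the nilpotent superdiagonal part.

Assembling the blocks and conjugating back gives the entries of e^{tA} as shown above.

e^{tA} = [[e^{-2*t}, 0, 0], [(-(t + 3)*e^{5*t} + 3)*e^{-2*t}, (t + 1)*e^{3*t}, t*e^{3*t}], [((t + 2)*e^{5*t} - 2)*e^{-2*t}, -t*e^{3*t}, (1 - t)*e^{3*t}]]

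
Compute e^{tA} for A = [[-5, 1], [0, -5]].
A has Jordan form J = [[-5, 1], [0, -5]] with A = PJP^{-1}, so e^{tA} = P e^{tJ} P^{-1}.

For a Jordan block J_k(λ), e^{tJ_k(λ)} = e^{λt} · (I + tN + t^2 N^2/2! + ... + t^{k-1} N^{k-1}/(k-1)!) where N is the nilpotent superdiagonal part.

Assembling the blocks and conjugating back gives the entries of e^{tA} as shown above.

e^{tA} = [[e^{-5*t}, t*e^{-5*t}], [0, e^{-5*t}]]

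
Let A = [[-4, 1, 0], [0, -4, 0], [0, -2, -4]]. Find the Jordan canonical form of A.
J = [[-4, 1, 0], [0, -4, 0], [0, 0, -4]]

The characteristic polynomial is det(xI - A) = (x + 4)^3, so the eigenvalues are -4 (algebraic multiplicity 3).

For λ = -4: rank(A + 4I) = 1, rank((A + 4I)^2) = 0. The eigenspace has dimension 3 - 1 = 2, so there are 2 Jordan blocks; the rank sequence gives block sizes [2, 1].

Assembling the blocks gives the Jordan form J above.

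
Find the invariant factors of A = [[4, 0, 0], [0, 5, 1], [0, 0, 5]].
The Jordan structure of A has elementary divisors (x - 4), (x - 5)^2. Arranging the block sizes at each eigenvalue in decreasing order and taking row products gives the invariant factors.

Invariant factors (smallest first, each dividing the next): (x - 5)^2(x - 4).

Check: the last factor (x - 5)^2(x - 4) is the minimal polynomial, and the product (x - 5)^2(x - 4) is the characteristic polynomial.

(x - 5)^2(x - 4)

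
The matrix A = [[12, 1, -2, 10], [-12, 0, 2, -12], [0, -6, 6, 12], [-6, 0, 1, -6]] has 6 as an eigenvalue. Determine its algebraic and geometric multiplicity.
The characteristic polynomial is x^2(x - 6)^2, so the factor x - 6 appears with exponent 2: the algebraic multiplicity is 2.

rank(A - 6I) = 3, so the eigenspace has dimension 4 - 3 = 1: the geometric multiplicity is 1.

Since 1 < 2, A is not diagonalizable.

algebraic multiplicity 2, geometric multiplicity 1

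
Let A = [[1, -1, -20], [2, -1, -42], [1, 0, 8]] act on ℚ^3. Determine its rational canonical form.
The invariant factors of A (the non-unit diagonal entries of the Smith normal form of xI - A over ℚ[x]) are (x - 5)(x^2 - 3x + 6), each dividing the next. The characteristic polynomial is their product, (x - 5)(x^2 - 3x + 6).

The rational canonical form is the block-diagonal matrix of companion matrices C(f_i):
R = [[0, 0, 30], [1, 0, -21], [0, 1, 8]].

Note the characteristic polynomial does not split into linear factors over ℚ, so A has no Jordan form over ℚ; the rational canonical form exists over any field.

R = [[0, 0, 30], [1, 0, -21], [0, 1, 8]]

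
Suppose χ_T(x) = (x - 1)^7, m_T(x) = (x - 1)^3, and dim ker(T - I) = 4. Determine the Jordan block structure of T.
Jordan blocks: (1, 3), (1, 2), (1, 1), (1, 1)

λ = 1: algebraic multiplicity 7 (exponent in χ_T), largest block size 3 (exponent in m_T), 4 blocks (geometric multiplicity). These force block sizes [3, 2, 1, 1].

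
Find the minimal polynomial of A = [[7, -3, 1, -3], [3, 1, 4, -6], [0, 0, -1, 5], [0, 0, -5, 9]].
The characteristic polynomial factors as (x - 4)^4. The minimal polynomial is ∏(x - λ)^{k_λ} where k_λ is the size of the largest Jordan block at λ.

For λ = 4: rank(A - 4I) = 2, and the largest Jordan block has size 3 (the smallest k with rank((A - 4I)^k) = rank((A - 4I)^(k+1))).

So m_A(x) = (x - 4)^3.

m_A(x) = (x - 4)^3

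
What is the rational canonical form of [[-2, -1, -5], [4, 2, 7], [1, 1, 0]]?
R = [[0, 0, -3], [1, 0, 2], [0, 1, 0]]

The invariant factors of A (the non-unit diagonal entries of the Smith normal form of xI - A over ℚ[x]) are x^3 - 2x + 3, each dividing the next. The characteristic polynomial is their product, x^3 - 2x + 3.

The rational canonical form is the block-diagonal matrix of companion matrices C(f_i):
R = [[0, 0, -3], [1, 0, 2], [0, 1, 0]].

Note the characteristic polynomial does not split into linear factors over ℚ, so A has no Jordan form over ℚ; the rational canonical form exists over any field.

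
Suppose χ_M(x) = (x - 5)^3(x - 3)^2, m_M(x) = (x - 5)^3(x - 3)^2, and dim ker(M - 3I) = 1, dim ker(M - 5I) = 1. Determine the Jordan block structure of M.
λ = 3: algebraic multiplicity 2 (exponent in χ_M), largest block size 2 (exponent in m_M), 1 block (geometric multiplicity). This forces block sizes [2].
λ = 5: algebraic multiplicity 3 (exponent in χ_M), largest block size 3 (exponent in m_M), 1 block (geometric multiplicity). This forces block sizes [3].

Jordan blocks: (3, 2), (5, 3)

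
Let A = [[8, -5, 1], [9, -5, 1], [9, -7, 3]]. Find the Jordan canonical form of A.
The characteristic polynomial is det(xI - A) = (x - 2)^3, so the eigenvalues are 2 (algebraic multiplicity 3).

For λ = 2: rank(A - 2I) = 2, rank((A - 2I)^2) = 1, rank((A - 2I)^3) = 0. The eigenspace has dimension 3 - 2 = 1, so there is 1 Jordan block; the rank sequence gives block sizes [3].

Assembling the blocks gives the Jordan form J above.

J = [[2, 1, 0], [0, 2, 1], [0, 0, 2]]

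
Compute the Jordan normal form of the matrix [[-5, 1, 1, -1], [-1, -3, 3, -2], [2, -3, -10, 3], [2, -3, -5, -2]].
J = [[-5, 1, 0, 0], [0, -5, 1, 0], [0, 0, -5, 0], [0, 0, 0, -5]]

The characteristic polynomial is det(xI - A) = (x + 5)^4, so the eigenvalues are -5 (algebraic multiplicity 4).

For λ = -5: rank(A + 5I) = 2, rank((A + 5I)^2) = 1, rank((A + 5I)^3) = 0. The eigenspace has dimension 4 - 2 = 2, so there are 2 Jordan blocks; the rank sequence gives block sizes [3, 1].

Assembling the blocks gives the Jordan form J above.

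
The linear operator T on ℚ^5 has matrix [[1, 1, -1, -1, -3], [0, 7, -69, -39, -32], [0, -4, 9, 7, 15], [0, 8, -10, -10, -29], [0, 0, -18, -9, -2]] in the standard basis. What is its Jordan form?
J = [[1, 1, 0, 0, 0], [0, 1, 1, 0, 0], [0, 0, 1, 0, 0], [0, 0, 0, 1, 1], [0, 0, 0, 0, 1]]

The characteristic polynomial is det(xI - A) = (x - 1)^5, so the eigenvalues are 1 (algebraic multiplicity 5).

For λ = 1: rank(A - I) = 3, rank((A - I)^2) = 1, rank((A - I)^3) = 0. The eigenspace has dimension 5 - 3 = 2, so there are 2 Jordan blocks; the rank sequence gives block sizes [3, 2].

Assembling the blocks gives the Jordan form J above.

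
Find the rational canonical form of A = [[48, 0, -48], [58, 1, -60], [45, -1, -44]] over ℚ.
R = [[0, 0, -48], [1, 0, 8], [0, 1, 5]]

The invariant factors of A (the non-unit diagonal entries of the Smith normal form of xI - A over ℚ[x]) are (x - 4)^2(x + 3), each dividing the next. The characteristic polynomial is their product, (x - 4)^2(x + 3).

The rational canonical form is the block-diagonal matrix of companion matrices C(f_i):
R = [[0, 0, -48], [1, 0, 8], [0, 1, 5]].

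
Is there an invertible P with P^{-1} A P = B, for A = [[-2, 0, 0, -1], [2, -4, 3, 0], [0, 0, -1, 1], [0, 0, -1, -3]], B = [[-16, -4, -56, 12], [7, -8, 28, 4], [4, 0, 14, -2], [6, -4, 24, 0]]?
No.

Both have characteristic polynomial (x + 2)^3(x + 4), but the minimal polynomial of A is (x + 2)^3(x + 4) while the minimal polynomial of B is (x + 2)^2(x + 4). The minimal polynomial is a similarity invariant, so A and B are not similar.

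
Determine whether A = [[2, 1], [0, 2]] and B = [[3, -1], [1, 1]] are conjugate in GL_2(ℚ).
Two matrices over a field are similar if and only if they have the same invariant factors.

Both A and B have characteristic polynomial (x - 2)^2 and minimal polynomial (x - 2)^2. Computing further, both have invariant factors (x - 2)^2. Hence A and B are similar.

Yes.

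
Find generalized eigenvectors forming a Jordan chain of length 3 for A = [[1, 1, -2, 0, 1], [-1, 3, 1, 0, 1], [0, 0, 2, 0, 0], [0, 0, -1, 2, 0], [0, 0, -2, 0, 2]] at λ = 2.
v_1 = [[0, 1, 1, 1, -1]]^T, v_2 = [[-2, 1, 0, -1, -2]]^T, v_3 = [[1, 1, 0, 0, 0]]^T

We seek v_1 ∈ ker((A - 2I)^3) \ ker((A - 2I)^2), then set v_{i+1} = (A - 2I) v_i.

One such chain is v_1 = [[0, 1, 1, 1, -1]]^T, v_2 = [[-2, 1, 0, -1, -2]]^T, v_3 = [[1, 1, 0, 0, 0]]^T. Check: (A - 2I) v_3 = [[0, 0, 0, 0, 0]]^T = 0.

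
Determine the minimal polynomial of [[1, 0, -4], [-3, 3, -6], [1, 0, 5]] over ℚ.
The characteristic polynomial factors as (x - 3)^3. The minimal polynomial is ∏(x - λ)^{k_λ} where k_λ is the size of the largest Jordan block at λ.

For λ = 3: rank(A - 3I) = 1, and the largest Jordan block has size 2 (the smallest k with rank((A - 3I)^k) = rank((A - 3I)^(k+1))).

So m_A(x) = (x - 3)^2.

m_A(x) = (x - 3)^2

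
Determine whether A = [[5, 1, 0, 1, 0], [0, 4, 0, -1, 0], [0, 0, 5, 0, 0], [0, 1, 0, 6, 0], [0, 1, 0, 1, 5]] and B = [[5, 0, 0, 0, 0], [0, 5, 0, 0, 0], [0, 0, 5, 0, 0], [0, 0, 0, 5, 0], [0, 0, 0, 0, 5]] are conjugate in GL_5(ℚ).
Both have characteristic polynomial (x - 5)^5, but the minimal polynomial of A is (x - 5)^2 while the minimal polynomial of B is x - 5. The minimal polynomial is a similarity invariant, so A and B are not similar.

No.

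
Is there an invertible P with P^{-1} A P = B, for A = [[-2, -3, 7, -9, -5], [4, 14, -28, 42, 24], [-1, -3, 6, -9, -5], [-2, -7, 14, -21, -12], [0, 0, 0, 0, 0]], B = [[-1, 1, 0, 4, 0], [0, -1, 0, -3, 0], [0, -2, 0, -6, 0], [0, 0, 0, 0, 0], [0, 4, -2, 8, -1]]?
Two matrices over a field are similar if and only if they have the same invariant factors.

Both A and B have characteristic polynomial x^2(x + 1)^3 and minimal polynomial x(x + 1)^2. Computing further, both have invariant factors x(x + 1), x(x + 1)^2. Hence A and B are similar.

Yes.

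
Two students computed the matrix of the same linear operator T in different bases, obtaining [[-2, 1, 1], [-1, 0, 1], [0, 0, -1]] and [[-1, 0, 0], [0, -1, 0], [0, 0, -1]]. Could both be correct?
Both have characteristic polynomial (x + 1)^3, but the minimal polynomial of A is (x + 1)^2 while the minimal polynomial of B is x + 1. The minimal polynomial is a similarity invariant, so A and B are not similar.

No.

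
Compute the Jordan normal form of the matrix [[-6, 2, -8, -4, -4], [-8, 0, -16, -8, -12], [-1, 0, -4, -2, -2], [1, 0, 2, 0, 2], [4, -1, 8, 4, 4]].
J = [[-2, 1, 0, 0, 0], [0, -2, 0, 0, 0], [0, 0, -2, 0, 0], [0, 0, 0, 0, 1], [0, 0, 0, 0, 0]]

The characteristic polynomial is det(xI - A) = x^2(x + 2)^3, so the eigenvalues are -2 (algebraic multiplicity 3), 0 (algebraic multiplicity 2).

For λ = -2: rank(A + 2I) = 3, rank((A + 2I)^2) = 2. The eigenspace has dimension 5 - 3 = 2, so there are 2 Jordan blocks; the rank sequence gives block sizes [2, 1].

For λ = 0: rank(A) = 4, rank(A^2) = 3. The eigenspace has dimension 5 - 4 = 1, so there is 1 Jordan block; the rank sequence gives block sizes [2].

Assembling the blocks gives the Jordan form J above.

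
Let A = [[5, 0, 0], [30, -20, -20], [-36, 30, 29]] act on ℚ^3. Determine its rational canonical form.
R = [[5, 0, 0], [0, 0, -20], [0, 1, 9]]

The invariant factors of A (the non-unit diagonal entries of the Smith normal form of xI - A over ℚ[x]) are x - 5, (x - 5)(x - 4), each dividing the next. The characteristic polynomial is their product, (x - 5)^2(x - 4).

The rational canonical form is the block-diagonal matrix of companion matrices C(f_i):
R = [[5, 0, 0], [0, 0, -20], [0, 1, 9]].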